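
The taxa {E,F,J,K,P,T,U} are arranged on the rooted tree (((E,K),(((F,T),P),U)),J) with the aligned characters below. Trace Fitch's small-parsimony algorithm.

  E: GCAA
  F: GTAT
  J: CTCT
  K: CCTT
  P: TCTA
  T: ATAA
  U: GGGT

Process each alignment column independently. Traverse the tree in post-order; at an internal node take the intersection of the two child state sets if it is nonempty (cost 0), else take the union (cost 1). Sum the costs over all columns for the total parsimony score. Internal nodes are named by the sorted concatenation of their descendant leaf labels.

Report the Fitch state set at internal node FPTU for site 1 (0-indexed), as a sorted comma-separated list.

C,G,T

[col 0] EK: children E:{G}, K:{C} ∪→ {C,G}; cost 1
[col 0] FT: children F:{G}, T:{A} ∪→ {A,G}; cost 1
[col 0] FPT: children FT:{A,G}, P:{T} ∪→ {A,G,T}; cost 1
[col 0] FPTU: children FPT:{A,G,T}, U:{G} ∩→ {G}; cost 0
[col 0] EFKPTU: children EK:{C,G}, FPTU:{G} ∩→ {G}; cost 0
[col 0] EFJKPTU: children EFKPTU:{G}, J:{C} ∪→ {C,G}; cost 1
[col 1] EK: children E:{C}, K:{C} ∩→ {C}; cost 0
[col 1] FT: children F:{T}, T:{T} ∩→ {T}; cost 0
[col 1] FPT: children FT:{T}, P:{C} ∪→ {C,T}; cost 1
[col 1] FPTU: children FPT:{C,T}, U:{G} ∪→ {C,G,T}; cost 1
[col 1] EFKPTU: children EK:{C}, FPTU:{C,G,T} ∩→ {C}; cost 0
[col 1] EFJKPTU: children EFKPTU:{C}, J:{T} ∪→ {C,T}; cost 1
[col 2] EK: children E:{A}, K:{T} ∪→ {A,T}; cost 1
[col 2] FT: children F:{A}, T:{A} ∩→ {A}; cost 0
[col 2] FPT: children FT:{A}, P:{T} ∪→ {A,T}; cost 1
[col 2] FPTU: children FPT:{A,T}, U:{G} ∪→ {A,G,T}; cost 1
[col 2] EFKPTU: children EK:{A,T}, FPTU:{A,G,T} ∩→ {A,T}; cost 0
[col 2] EFJKPTU: children EFKPTU:{A,T}, J:{C} ∪→ {A,C,T}; cost 1
[col 3] EK: children E:{A}, K:{T} ∪→ {A,T}; cost 1
[col 3] FT: children F:{T}, T:{A} ∪→ {A,T}; cost 1
[col 3] FPT: children FT:{A,T}, P:{A} ∩→ {A}; cost 0
[col 3] FPTU: children FPT:{A}, U:{T} ∪→ {A,T}; cost 1
[col 3] EFKPTU: children EK:{A,T}, FPTU:{A,T} ∩→ {A,T}; cost 0
[col 3] EFJKPTU: children EFKPTU:{A,T}, J:{T} ∩→ {T}; cost 0
per-site changes: [4, 3, 4, 3]; total = 14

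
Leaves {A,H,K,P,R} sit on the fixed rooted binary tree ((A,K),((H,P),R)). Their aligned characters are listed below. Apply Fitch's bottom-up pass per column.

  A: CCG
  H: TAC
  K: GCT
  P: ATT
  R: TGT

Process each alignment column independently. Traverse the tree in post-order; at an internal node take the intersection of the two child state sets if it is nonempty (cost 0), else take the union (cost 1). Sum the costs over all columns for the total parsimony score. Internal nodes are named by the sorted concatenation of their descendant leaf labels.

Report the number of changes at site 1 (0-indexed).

3

[col 0] AK: children A:{C}, K:{G} ∪→ {C,G}; cost 1
[col 0] HP: children H:{T}, P:{A} ∪→ {A,T}; cost 1
[col 0] HPR: children HP:{A,T}, R:{T} ∩→ {T}; cost 0
[col 0] AHKPR: children AK:{C,G}, HPR:{T} ∪→ {C,G,T}; cost 1
[col 1] AK: children A:{C}, K:{C} ∩→ {C}; cost 0
[col 1] HP: children H:{A}, P:{T} ∪→ {A,T}; cost 1
[col 1] HPR: children HP:{A,T}, R:{G} ∪→ {A,G,T}; cost 1
[col 1] AHKPR: children AK:{C}, HPR:{A,G,T} ∪→ {A,C,G,T}; cost 1
[col 2] AK: children A:{G}, K:{T} ∪→ {G,T}; cost 1
[col 2] HP: children H:{C}, P:{T} ∪→ {C,T}; cost 1
[col 2] HPR: children HP:{C,T}, R:{T} ∩→ {T}; cost 0
[col 2] AHKPR: children AK:{G,T}, HPR:{T} ∩→ {T}; cost 0
per-site changes: [3, 3, 2]; total = 8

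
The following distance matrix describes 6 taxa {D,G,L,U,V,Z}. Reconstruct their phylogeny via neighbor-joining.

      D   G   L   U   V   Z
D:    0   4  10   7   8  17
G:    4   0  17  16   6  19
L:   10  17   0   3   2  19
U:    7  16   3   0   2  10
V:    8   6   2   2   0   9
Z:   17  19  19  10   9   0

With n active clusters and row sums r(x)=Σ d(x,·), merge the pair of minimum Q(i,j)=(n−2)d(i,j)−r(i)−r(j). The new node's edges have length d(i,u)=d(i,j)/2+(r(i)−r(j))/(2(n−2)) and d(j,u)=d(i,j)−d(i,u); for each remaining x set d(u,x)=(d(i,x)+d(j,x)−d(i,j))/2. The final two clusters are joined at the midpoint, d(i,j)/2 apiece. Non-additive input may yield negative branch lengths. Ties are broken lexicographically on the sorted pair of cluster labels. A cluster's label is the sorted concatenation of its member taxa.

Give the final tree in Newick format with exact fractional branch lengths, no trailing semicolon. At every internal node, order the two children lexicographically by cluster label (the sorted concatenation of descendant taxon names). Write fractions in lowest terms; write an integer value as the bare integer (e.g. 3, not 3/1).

1. join D+G (d=4, Q=-92) ⇒ DG; edges |D|=0, |G|=4
  updated: d(DG,L)=23/2, d(DG,U)=19/2, d(DG,V)=5, d(DG,Z)=16
2. join L+U (d=3, Q=-51) ⇒ LU; edges |L|=10/3, |U|=-1/3
  updated: d(DG,LU)=9, d(LU,V)=1/2, d(LU,Z)=13
3. join DG+Z (d=16, Q=-36) ⇒ DGZ; edges |DG|=6, |Z|=10
  updated: d(DGZ,LU)=3, d(DGZ,V)=-1
4. join DGZ+LU (d=3, Q=-5/2) ⇒ DGLUZ; edges |DGZ|=3/4, |LU|=9/4
  updated: d(DGLUZ,V)=-7/4
5. join DGLUZ+V (d=-7/4) ⇒ DGLUVZ; edges |DGLUZ|=-7/8, |V|=-7/8
final tree: ((((D:0,G:4):6,Z:10):3/4,(L:10/3,U:-1/3):9/4):-7/8,V:-7/8)
total length: 97/4

((((D:0,G:4):6,Z:10):3/4,(L:10/3,U:-1/3):9/4):-7/8,V:-7/8)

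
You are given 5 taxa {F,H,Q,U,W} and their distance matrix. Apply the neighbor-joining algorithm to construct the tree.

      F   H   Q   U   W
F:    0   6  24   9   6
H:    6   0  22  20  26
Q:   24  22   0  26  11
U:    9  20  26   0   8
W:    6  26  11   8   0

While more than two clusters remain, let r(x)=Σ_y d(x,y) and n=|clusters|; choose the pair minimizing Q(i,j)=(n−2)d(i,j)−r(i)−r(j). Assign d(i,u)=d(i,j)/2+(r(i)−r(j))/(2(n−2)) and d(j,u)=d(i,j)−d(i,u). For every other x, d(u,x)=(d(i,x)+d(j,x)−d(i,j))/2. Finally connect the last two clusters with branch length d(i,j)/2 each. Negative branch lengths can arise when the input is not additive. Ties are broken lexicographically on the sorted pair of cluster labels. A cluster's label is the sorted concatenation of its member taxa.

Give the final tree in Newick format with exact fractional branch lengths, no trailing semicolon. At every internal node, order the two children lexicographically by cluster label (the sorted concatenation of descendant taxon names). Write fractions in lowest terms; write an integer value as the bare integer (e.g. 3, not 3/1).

iteration 1: select F,H (d=6, Q=-101); attach at lengths (-11/6, 47/6); label the merged cluster FH
  updated: d(FH,Q)=20, d(FH,U)=23/2, d(FH,W)=13
iteration 2: select FH,U (d=23/2, Q=-67); attach at lengths (11/2, 6); label the merged cluster FHU
  updated: d(FHU,Q)=69/4, d(FHU,W)=19/4
iteration 3: select FHU,Q (d=69/4, Q=-33); attach at lengths (11/2, 47/4); label the merged cluster FHQU
  updated: d(FHQU,W)=-3/4
iteration 4: select FHQU,W (d=-3/4); attach at lengths (-3/8, -3/8); label the merged cluster FHQUW
final tree: ((((F:-11/6,H:47/6):11/2,U:6):11/2,Q:47/4):-3/8,W:-3/8)
total length: 34

((((F:-11/6,H:47/6):11/2,U:6):11/2,Q:47/4):-3/8,W:-3/8)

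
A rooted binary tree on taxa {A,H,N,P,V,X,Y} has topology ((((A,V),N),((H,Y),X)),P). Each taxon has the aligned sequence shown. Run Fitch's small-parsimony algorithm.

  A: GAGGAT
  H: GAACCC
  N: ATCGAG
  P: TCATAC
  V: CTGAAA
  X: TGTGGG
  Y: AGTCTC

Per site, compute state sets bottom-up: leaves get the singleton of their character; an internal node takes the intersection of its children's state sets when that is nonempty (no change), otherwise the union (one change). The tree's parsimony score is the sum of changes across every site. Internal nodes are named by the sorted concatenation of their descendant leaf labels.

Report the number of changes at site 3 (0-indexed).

site 0, node AV: A={G} ∪ V={C} → {C,G} (+1)
site 0, node ANV: AV={C,G} ∪ N={A} → {A,C,G} (+1)
site 0, node HY: H={G} ∪ Y={A} → {A,G} (+1)
site 0, node HXY: HY={A,G} ∪ X={T} → {A,G,T} (+1)
site 0, node AHNVXY: ANV={A,C,G} ∩ HXY={A,G,T} → {A,G} (+0)
site 0, node AHNPVXY: AHNVXY={A,G} ∪ P={T} → {A,G,T} (+1)
site 1, node AV: A={A} ∪ V={T} → {A,T} (+1)
site 1, node ANV: AV={A,T} ∩ N={T} → {T} (+0)
site 1, node HY: H={A} ∪ Y={G} → {A,G} (+1)
site 1, node HXY: HY={A,G} ∩ X={G} → {G} (+0)
site 1, node AHNVXY: ANV={T} ∪ HXY={G} → {G,T} (+1)
site 1, node AHNPVXY: AHNVXY={G,T} ∪ P={C} → {C,G,T} (+1)
site 2, node AV: A={G} ∩ V={G} → {G} (+0)
site 2, node ANV: AV={G} ∪ N={C} → {C,G} (+1)
site 2, node HY: H={A} ∪ Y={T} → {A,T} (+1)
site 2, node HXY: HY={A,T} ∩ X={T} → {T} (+0)
site 2, node AHNVXY: ANV={C,G} ∪ HXY={T} → {C,G,T} (+1)
site 2, node AHNPVXY: AHNVXY={C,G,T} ∪ P={A} → {A,C,G,T} (+1)
site 3, node AV: A={G} ∪ V={A} → {A,G} (+1)
site 3, node ANV: AV={A,G} ∩ N={G} → {G} (+0)
site 3, node HY: H={C} ∩ Y={C} → {C} (+0)
site 3, node HXY: HY={C} ∪ X={G} → {C,G} (+1)
site 3, node AHNVXY: ANV={G} ∩ HXY={C,G} → {G} (+0)
site 3, node AHNPVXY: AHNVXY={G} ∪ P={T} → {G,T} (+1)
site 4, node AV: A={A} ∩ V={A} → {A} (+0)
site 4, node ANV: AV={A} ∩ N={A} → {A} (+0)
site 4, node HY: H={C} ∪ Y={T} → {C,T} (+1)
site 4, node HXY: HY={C,T} ∪ X={G} → {C,G,T} (+1)
site 4, node AHNVXY: ANV={A} ∪ HXY={C,G,T} → {A,C,G,T} (+1)
site 4, node AHNPVXY: AHNVXY={A,C,G,T} ∩ P={A} → {A} (+0)
site 5, node AV: A={T} ∪ V={A} → {A,T} (+1)
site 5, node ANV: AV={A,T} ∪ N={G} → {A,G,T} (+1)
site 5, node HY: H={C} ∩ Y={C} → {C} (+0)
site 5, node HXY: HY={C} ∪ X={G} → {C,G} (+1)
site 5, node AHNVXY: ANV={A,G,T} ∩ HXY={C,G} → {G} (+0)
site 5, node AHNPVXY: AHNVXY={G} ∪ P={C} → {C,G} (+1)
per-site changes: [5, 4, 4, 3, 3, 4]; total = 23

3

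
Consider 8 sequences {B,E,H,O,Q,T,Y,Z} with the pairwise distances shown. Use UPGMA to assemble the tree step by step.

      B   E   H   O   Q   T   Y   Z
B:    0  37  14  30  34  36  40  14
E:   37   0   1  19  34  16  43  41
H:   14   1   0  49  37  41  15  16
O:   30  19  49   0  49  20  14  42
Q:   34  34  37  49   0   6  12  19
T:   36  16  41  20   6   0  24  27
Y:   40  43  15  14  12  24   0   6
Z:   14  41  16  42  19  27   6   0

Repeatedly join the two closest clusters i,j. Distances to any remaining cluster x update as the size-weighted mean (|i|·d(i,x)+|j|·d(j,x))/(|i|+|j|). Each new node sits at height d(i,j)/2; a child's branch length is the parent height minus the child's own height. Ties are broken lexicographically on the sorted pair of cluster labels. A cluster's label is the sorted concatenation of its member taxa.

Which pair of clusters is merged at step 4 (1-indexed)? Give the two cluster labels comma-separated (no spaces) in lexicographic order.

step 1: merge (E,H) at d=1; branch lengths E→1/2, H→1/2; new cluster EH
  updated: d(B,EH)=51/2, d(EH,O)=34, d(EH,Q)=71/2, d(EH,T)=57/2, d(EH,Y)=29, d(EH,Z)=57/2
step 2: merge (Q,T) at d=6; branch lengths Q→3, T→3; new cluster QT
  updated: d(B,QT)=35, d(EH,QT)=32, d(O,QT)=69/2, d(QT,Y)=18, d(QT,Z)=23
step 3: merge (Y,Z) at d=6; branch lengths Y→3, Z→3; new cluster YZ
  updated: d(B,YZ)=27, d(EH,YZ)=115/4, d(O,YZ)=28, d(QT,YZ)=41/2
step 4: merge (QT,YZ) at d=41/2; branch lengths QT→29/4, YZ→29/4; new cluster QTYZ
  updated: d(B,QTYZ)=31, d(EH,QTYZ)=243/8, d(O,QTYZ)=125/4
step 5: merge (B,EH) at d=51/2; branch lengths B→51/4, EH→49/4; new cluster BEH
  updated: d(BEH,O)=98/3, d(BEH,QTYZ)=367/12
step 6: merge (BEH,QTYZ) at d=367/12; branch lengths BEH→61/24, QTYZ→121/24; new cluster BEHQTYZ
  updated: d(BEHQTYZ,O)=223/7
step 7: merge (BEHQTYZ,O) at d=223/7; branch lengths BEHQTYZ→107/168, O→223/14; new cluster BEHOQTYZ
final tree: (((B:51/4,(E:1/2,H:1/2):49/4):61/24,((Q:3,T:3):29/4,(Y:3,Z:3):29/4):121/24):107/168,O:223/14)
total length: 12877/168

QT,YZ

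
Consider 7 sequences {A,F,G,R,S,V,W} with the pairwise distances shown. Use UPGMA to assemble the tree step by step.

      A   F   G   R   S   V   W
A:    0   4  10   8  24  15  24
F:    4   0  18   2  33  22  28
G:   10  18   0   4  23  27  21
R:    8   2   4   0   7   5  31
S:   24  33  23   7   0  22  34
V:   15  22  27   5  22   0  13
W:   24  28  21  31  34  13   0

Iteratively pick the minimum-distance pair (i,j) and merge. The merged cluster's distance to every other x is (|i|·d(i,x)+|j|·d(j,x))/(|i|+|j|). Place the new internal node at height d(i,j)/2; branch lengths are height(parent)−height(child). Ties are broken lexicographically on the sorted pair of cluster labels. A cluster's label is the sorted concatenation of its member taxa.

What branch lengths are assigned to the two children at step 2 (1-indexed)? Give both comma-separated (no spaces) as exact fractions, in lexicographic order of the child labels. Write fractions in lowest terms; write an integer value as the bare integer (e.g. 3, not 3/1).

3,2

step 1: merge (F,R) at d=2; branch lengths F→1, R→1; new cluster FR
  updated: d(A,FR)=6, d(FR,G)=11, d(FR,S)=20, d(FR,V)=27/2, d(FR,W)=59/2
step 2: merge (A,FR) at d=6; branch lengths A→3, FR→2; new cluster AFR
  updated: d(AFR,G)=32/3, d(AFR,S)=64/3, d(AFR,V)=14, d(AFR,W)=83/3
step 3: merge (AFR,G) at d=32/3; branch lengths AFR→7/3, G→16/3; new cluster AFGR
  updated: d(AFGR,S)=87/4, d(AFGR,V)=69/4, d(AFGR,W)=26
step 4: merge (V,W) at d=13; branch lengths V→13/2, W→13/2; new cluster VW
  updated: d(AFGR,VW)=173/8, d(S,VW)=28
step 5: merge (AFGR,VW) at d=173/8; branch lengths AFGR→263/48, VW→69/16; new cluster AFGRVW
  updated: d(AFGRVW,S)=143/6
step 6: merge (AFGRVW,S) at d=143/6; branch lengths AFGRVW→53/48, S→143/12; new cluster AFGRSVW
final tree: ((((A:3,(F:1,R:1):2):7/3,G:16/3):263/48,(V:13/2,W:13/2):69/16):53/48,S:143/12)
total length: 2423/48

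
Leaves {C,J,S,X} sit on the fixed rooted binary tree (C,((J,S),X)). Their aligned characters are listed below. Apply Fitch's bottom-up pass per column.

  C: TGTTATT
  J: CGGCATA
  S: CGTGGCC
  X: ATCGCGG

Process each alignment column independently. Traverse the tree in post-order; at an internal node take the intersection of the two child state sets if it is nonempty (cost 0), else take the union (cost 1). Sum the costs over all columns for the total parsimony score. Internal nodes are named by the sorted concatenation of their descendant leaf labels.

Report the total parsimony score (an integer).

14

site 0, node JS: J={C} ∩ S={C} → {C} (+0)
site 0, node JSX: JS={C} ∪ X={A} → {A,C} (+1)
site 0, node CJSX: C={T} ∪ JSX={A,C} → {A,C,T} (+1)
site 1, node JS: J={G} ∩ S={G} → {G} (+0)
site 1, node JSX: JS={G} ∪ X={T} → {G,T} (+1)
site 1, node CJSX: C={G} ∩ JSX={G,T} → {G} (+0)
site 2, node JS: J={G} ∪ S={T} → {G,T} (+1)
site 2, node JSX: JS={G,T} ∪ X={C} → {C,G,T} (+1)
site 2, node CJSX: C={T} ∩ JSX={C,G,T} → {T} (+0)
site 3, node JS: J={C} ∪ S={G} → {C,G} (+1)
site 3, node JSX: JS={C,G} ∩ X={G} → {G} (+0)
site 3, node CJSX: C={T} ∪ JSX={G} → {G,T} (+1)
site 4, node JS: J={A} ∪ S={G} → {A,G} (+1)
site 4, node JSX: JS={A,G} ∪ X={C} → {A,C,G} (+1)
site 4, node CJSX: C={A} ∩ JSX={A,C,G} → {A} (+0)
site 5, node JS: J={T} ∪ S={C} → {C,T} (+1)
site 5, node JSX: JS={C,T} ∪ X={G} → {C,G,T} (+1)
site 5, node CJSX: C={T} ∩ JSX={C,G,T} → {T} (+0)
site 6, node JS: J={A} ∪ S={C} → {A,C} (+1)
site 6, node JSX: JS={A,C} ∪ X={G} → {A,C,G} (+1)
site 6, node CJSX: C={T} ∪ JSX={A,C,G} → {A,C,G,T} (+1)
per-site changes: [2, 1, 2, 2, 2, 2, 3]; total = 14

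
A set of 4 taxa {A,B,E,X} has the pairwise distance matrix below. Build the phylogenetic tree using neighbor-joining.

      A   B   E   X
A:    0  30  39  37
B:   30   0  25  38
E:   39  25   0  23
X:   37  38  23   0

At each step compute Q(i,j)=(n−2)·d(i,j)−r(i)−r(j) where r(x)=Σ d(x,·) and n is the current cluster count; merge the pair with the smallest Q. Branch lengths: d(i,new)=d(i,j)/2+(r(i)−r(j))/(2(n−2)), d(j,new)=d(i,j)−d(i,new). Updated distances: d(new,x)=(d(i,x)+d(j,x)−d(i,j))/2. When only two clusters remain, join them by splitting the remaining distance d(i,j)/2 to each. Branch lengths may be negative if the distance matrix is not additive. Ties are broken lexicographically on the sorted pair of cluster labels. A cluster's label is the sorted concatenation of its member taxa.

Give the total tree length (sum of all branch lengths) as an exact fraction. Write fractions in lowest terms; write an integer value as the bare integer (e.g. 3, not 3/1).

245/4

1. join A+B (d=30, Q=-139) ⇒ AB; edges |A|=73/4, |B|=47/4
  updated: d(AB,E)=17, d(AB,X)=45/2
2. join AB+E (d=17, Q=-125/2) ⇒ ABE; edges |AB|=33/4, |E|=35/4
  updated: d(ABE,X)=57/4
3. join ABE+X (d=57/4) ⇒ ABEX; edges |ABE|=57/8, |X|=57/8
final tree: (((A:73/4,B:47/4):33/4,E:35/4):57/8,X:57/8)
total length: 245/4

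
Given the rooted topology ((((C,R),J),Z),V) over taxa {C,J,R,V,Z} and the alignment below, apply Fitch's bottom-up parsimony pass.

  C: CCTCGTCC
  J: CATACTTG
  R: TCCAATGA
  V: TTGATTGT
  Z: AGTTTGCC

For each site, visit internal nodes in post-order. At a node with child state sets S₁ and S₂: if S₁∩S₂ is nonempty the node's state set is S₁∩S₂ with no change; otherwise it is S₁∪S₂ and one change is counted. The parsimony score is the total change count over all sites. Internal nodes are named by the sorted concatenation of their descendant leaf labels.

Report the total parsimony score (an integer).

site 0, node CR: C={C} ∪ R={T} → {C,T} (+1)
site 0, node CJR: CR={C,T} ∩ J={C} → {C} (+0)
site 0, node CJRZ: CJR={C} ∪ Z={A} → {A,C} (+1)
site 0, node CJRVZ: CJRZ={A,C} ∪ V={T} → {A,C,T} (+1)
site 1, node CR: C={C} ∩ R={C} → {C} (+0)
site 1, node CJR: CR={C} ∪ J={A} → {A,C} (+1)
site 1, node CJRZ: CJR={A,C} ∪ Z={G} → {A,C,G} (+1)
site 1, node CJRVZ: CJRZ={A,C,G} ∪ V={T} → {A,C,G,T} (+1)
site 2, node CR: C={T} ∪ R={C} → {C,T} (+1)
site 2, node CJR: CR={C,T} ∩ J={T} → {T} (+0)
site 2, node CJRZ: CJR={T} ∩ Z={T} → {T} (+0)
site 2, node CJRVZ: CJRZ={T} ∪ V={G} → {G,T} (+1)
site 3, node CR: C={C} ∪ R={A} → {A,C} (+1)
site 3, node CJR: CR={A,C} ∩ J={A} → {A} (+0)
site 3, node CJRZ: CJR={A} ∪ Z={T} → {A,T} (+1)
site 3, node CJRVZ: CJRZ={A,T} ∩ V={A} → {A} (+0)
site 4, node CR: C={G} ∪ R={A} → {A,G} (+1)
site 4, node CJR: CR={A,G} ∪ J={C} → {A,C,G} (+1)
site 4, node CJRZ: CJR={A,C,G} ∪ Z={T} → {A,C,G,T} (+1)
site 4, node CJRVZ: CJRZ={A,C,G,T} ∩ V={T} → {T} (+0)
site 5, node CR: C={T} ∩ R={T} → {T} (+0)
site 5, node CJR: CR={T} ∩ J={T} → {T} (+0)
site 5, node CJRZ: CJR={T} ∪ Z={G} → {G,T} (+1)
site 5, node CJRVZ: CJRZ={G,T} ∩ V={T} → {T} (+0)
site 6, node CR: C={C} ∪ R={G} → {C,G} (+1)
site 6, node CJR: CR={C,G} ∪ J={T} → {C,G,T} (+1)
site 6, node CJRZ: CJR={C,G,T} ∩ Z={C} → {C} (+0)
site 6, node CJRVZ: CJRZ={C} ∪ V={G} → {C,G} (+1)
site 7, node CR: C={C} ∪ R={A} → {A,C} (+1)
site 7, node CJR: CR={A,C} ∪ J={G} → {A,C,G} (+1)
site 7, node CJRZ: CJR={A,C,G} ∩ Z={C} → {C} (+0)
site 7, node CJRVZ: CJRZ={C} ∪ V={T} → {C,T} (+1)
per-site changes: [3, 3, 2, 2, 3, 1, 3, 3]; total = 20

20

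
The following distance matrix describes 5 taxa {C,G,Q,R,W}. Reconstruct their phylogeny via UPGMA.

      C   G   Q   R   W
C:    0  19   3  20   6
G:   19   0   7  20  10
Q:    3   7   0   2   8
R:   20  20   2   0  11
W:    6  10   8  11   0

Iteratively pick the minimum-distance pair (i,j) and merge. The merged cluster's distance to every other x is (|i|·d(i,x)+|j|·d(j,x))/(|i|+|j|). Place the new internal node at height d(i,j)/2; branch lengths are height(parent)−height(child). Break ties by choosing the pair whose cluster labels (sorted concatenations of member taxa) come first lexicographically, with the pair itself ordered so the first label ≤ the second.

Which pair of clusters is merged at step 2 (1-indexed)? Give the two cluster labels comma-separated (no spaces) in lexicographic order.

1. join Q+R (d=2) ⇒ QR; edges |Q|=1, |R|=1
  updated: d(C,QR)=23/2, d(G,QR)=27/2, d(QR,W)=19/2
2. join C+W (d=6) ⇒ CW; edges |C|=3, |W|=3
  updated: d(CW,G)=29/2, d(CW,QR)=21/2
3. join CW+QR (d=21/2) ⇒ CQRW; edges |CW|=9/4, |QR|=17/4
  updated: d(CQRW,G)=14
4. join CQRW+G (d=14) ⇒ CGQRW; edges |CQRW|=7/4, |G|=7
final tree: (((C:3,W:3):9/4,(Q:1,R:1):17/4):7/4,G:7)
total length: 93/4

C,W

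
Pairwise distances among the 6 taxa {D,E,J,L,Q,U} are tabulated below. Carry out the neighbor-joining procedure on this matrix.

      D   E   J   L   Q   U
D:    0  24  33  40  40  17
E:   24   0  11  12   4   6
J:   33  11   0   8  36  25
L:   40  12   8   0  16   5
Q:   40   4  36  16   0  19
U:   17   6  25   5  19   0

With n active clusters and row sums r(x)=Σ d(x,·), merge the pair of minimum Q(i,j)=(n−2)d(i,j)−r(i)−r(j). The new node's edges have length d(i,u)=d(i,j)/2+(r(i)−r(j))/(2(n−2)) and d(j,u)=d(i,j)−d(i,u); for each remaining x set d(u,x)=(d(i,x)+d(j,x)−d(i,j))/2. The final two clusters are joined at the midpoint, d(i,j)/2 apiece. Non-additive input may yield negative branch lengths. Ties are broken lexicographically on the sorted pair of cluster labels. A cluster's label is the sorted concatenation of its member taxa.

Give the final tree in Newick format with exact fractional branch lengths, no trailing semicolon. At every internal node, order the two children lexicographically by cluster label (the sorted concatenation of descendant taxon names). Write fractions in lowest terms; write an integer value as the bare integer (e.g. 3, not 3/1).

((((D:223/12,U:-19/12):49/8,(J:8,L:0):57/8):45/8,E:-21/4):37/8,Q:37/8)

step 1: merge (J,L) at d=8, Q=-162; branch lengths J→8, L→0; new cluster JL
  updated: d(D,JL)=65/2, d(E,JL)=15/2, d(JL,Q)=22, d(JL,U)=11
step 2: merge (D,U) at d=17, Q=-231/2; branch lengths D→223/12, U→-19/12; new cluster DU
  updated: d(DU,E)=13/2, d(DU,JL)=53/4, d(DU,Q)=21
step 3: merge (DU,JL) at d=53/4, Q=-57; branch lengths DU→49/8, JL→57/8; new cluster DJLU
  updated: d(DJLU,E)=3/8, d(DJLU,Q)=119/8
step 4: merge (DJLU,E) at d=3/8, Q=-77/4; branch lengths DJLU→45/8, E→-21/4; new cluster DEJLU
  updated: d(DEJLU,Q)=37/4
step 5: merge (DEJLU,Q) at d=37/4; branch lengths DEJLU→37/8, Q→37/8; new cluster DEJLQU
final tree: ((((D:223/12,U:-19/12):49/8,(J:8,L:0):57/8):45/8,E:-21/4):37/8,Q:37/8)
total length: 383/8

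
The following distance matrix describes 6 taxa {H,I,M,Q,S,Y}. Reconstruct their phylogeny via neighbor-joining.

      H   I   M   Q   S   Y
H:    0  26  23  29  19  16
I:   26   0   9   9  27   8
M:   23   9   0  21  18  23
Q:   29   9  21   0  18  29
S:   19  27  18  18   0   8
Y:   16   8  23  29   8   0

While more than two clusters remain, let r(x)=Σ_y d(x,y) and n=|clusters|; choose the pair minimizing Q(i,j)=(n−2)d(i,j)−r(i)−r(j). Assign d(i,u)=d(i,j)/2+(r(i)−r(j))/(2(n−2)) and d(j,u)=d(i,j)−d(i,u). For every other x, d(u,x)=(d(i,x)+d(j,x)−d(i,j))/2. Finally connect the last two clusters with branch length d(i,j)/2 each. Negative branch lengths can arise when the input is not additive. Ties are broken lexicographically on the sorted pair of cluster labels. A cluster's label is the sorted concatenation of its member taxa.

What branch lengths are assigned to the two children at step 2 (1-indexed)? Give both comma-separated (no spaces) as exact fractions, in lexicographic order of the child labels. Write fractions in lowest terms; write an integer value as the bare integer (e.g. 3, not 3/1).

step 1: merge (I,Q) at d=9, Q=-149; branch lengths I→9/8, Q→63/8; new cluster IQ
  updated: d(H,IQ)=23, d(IQ,M)=21/2, d(IQ,S)=18, d(IQ,Y)=14
step 2: merge (IQ,M) at d=21/2, Q=-217/2; branch lengths IQ→15/4, M→27/4; new cluster IMQ
  updated: d(H,IMQ)=71/4, d(IMQ,S)=51/4, d(IMQ,Y)=53/4
step 3: merge (H,IMQ) at d=71/4, Q=-61; branch lengths H→89/8, IMQ→53/8; new cluster HIMQ
  updated: d(HIMQ,S)=7, d(HIMQ,Y)=23/4
step 4: merge (HIMQ,S) at d=7, Q=-83/4; branch lengths HIMQ→19/8, S→37/8; new cluster HIMQS
  updated: d(HIMQS,Y)=27/8
step 5: merge (HIMQS,Y) at d=27/8; branch lengths HIMQS→27/16, Y→27/16; new cluster HIMQSY
final tree: (((H:89/8,((I:9/8,Q:63/8):15/4,M:27/4):53/8):19/8,S:37/8):27/16,Y:27/16)
total length: 381/8

15/4,27/4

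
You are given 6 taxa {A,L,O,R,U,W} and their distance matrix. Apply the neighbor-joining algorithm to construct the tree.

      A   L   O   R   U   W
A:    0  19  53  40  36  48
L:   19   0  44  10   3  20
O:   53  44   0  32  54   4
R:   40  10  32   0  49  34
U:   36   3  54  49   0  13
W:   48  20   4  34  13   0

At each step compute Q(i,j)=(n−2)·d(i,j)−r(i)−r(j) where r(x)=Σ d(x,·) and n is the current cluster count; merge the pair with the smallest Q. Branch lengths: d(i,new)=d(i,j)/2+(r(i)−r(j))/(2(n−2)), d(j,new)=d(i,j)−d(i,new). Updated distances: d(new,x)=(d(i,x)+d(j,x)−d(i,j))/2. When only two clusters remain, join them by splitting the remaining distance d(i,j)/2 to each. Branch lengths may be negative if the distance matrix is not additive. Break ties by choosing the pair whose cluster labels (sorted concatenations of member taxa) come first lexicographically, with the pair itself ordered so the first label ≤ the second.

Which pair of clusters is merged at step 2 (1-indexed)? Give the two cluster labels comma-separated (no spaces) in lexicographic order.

iteration 1: select O,W (d=4, Q=-290); attach at lengths (21/2, -13/2); label the merged cluster OW
  updated: d(A,OW)=97/2, d(L,OW)=30, d(OW,R)=31, d(OW,U)=63/2
iteration 2: select OW,R (d=31, Q=-178); attach at lengths (52/3, 41/3); label the merged cluster ORW
  updated: d(A,ORW)=115/4, d(L,ORW)=9/2, d(ORW,U)=99/4
iteration 3: select A,ORW (d=115/4, Q=-337/4); attach at lengths (333/16, 127/16); label the merged cluster AORW
  updated: d(AORW,L)=-21/8, d(AORW,U)=16
iteration 4: select AORW,L (d=-21/8, Q=-131/8); attach at lengths (83/16, -125/16); label the merged cluster ALORW
  updated: d(ALORW,U)=173/16
iteration 5: select ALORW,U (d=173/16); attach at lengths (173/32, 173/32); label the merged cluster ALORUW
final tree: (((A:333/16,((O:21/2,W:-13/2):52/3,R:41/3):127/16):83/16,L:-125/16):173/32,U:173/32)
total length: 1151/16

OW,R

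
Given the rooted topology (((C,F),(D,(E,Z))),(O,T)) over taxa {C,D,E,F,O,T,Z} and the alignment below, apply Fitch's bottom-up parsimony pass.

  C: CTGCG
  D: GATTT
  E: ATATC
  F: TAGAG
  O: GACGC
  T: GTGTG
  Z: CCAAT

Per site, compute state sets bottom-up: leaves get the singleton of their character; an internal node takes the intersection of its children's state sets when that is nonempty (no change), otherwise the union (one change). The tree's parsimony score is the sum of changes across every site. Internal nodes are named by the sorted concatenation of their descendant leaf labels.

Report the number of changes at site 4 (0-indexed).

[col 0] CF: children C:{C}, F:{T} ∪→ {C,T}; cost 1
[col 0] EZ: children E:{A}, Z:{C} ∪→ {A,C}; cost 1
[col 0] DEZ: children D:{G}, EZ:{A,C} ∪→ {A,C,G}; cost 1
[col 0] CDEFZ: children CF:{C,T}, DEZ:{A,C,G} ∩→ {C}; cost 0
[col 0] OT: children O:{G}, T:{G} ∩→ {G}; cost 0
[col 0] CDEFOTZ: children CDEFZ:{C}, OT:{G} ∪→ {C,G}; cost 1
[col 1] CF: children C:{T}, F:{A} ∪→ {A,T}; cost 1
[col 1] EZ: children E:{T}, Z:{C} ∪→ {C,T}; cost 1
[col 1] DEZ: children D:{A}, EZ:{C,T} ∪→ {A,C,T}; cost 1
[col 1] CDEFZ: children CF:{A,T}, DEZ:{A,C,T} ∩→ {A,T}; cost 0
[col 1] OT: children O:{A}, T:{T} ∪→ {A,T}; cost 1
[col 1] CDEFOTZ: children CDEFZ:{A,T}, OT:{A,T} ∩→ {A,T}; cost 0
[col 2] CF: children C:{G}, F:{G} ∩→ {G}; cost 0
[col 2] EZ: children E:{A}, Z:{A} ∩→ {A}; cost 0
[col 2] DEZ: children D:{T}, EZ:{A} ∪→ {A,T}; cost 1
[col 2] CDEFZ: children CF:{G}, DEZ:{A,T} ∪→ {A,G,T}; cost 1
[col 2] OT: children O:{C}, T:{G} ∪→ {C,G}; cost 1
[col 2] CDEFOTZ: children CDEFZ:{A,G,T}, OT:{C,G} ∩→ {G}; cost 0
[col 3] CF: children C:{C}, F:{A} ∪→ {A,C}; cost 1
[col 3] EZ: children E:{T}, Z:{A} ∪→ {A,T}; cost 1
[col 3] DEZ: children D:{T}, EZ:{A,T} ∩→ {T}; cost 0
[col 3] CDEFZ: children CF:{A,C}, DEZ:{T} ∪→ {A,C,T}; cost 1
[col 3] OT: children O:{G}, T:{T} ∪→ {G,T}; cost 1
[col 3] CDEFOTZ: children CDEFZ:{A,C,T}, OT:{G,T} ∩→ {T}; cost 0
[col 4] CF: children C:{G}, F:{G} ∩→ {G}; cost 0
[col 4] EZ: children E:{C}, Z:{T} ∪→ {C,T}; cost 1
[col 4] DEZ: children D:{T}, EZ:{C,T} ∩→ {T}; cost 0
[col 4] CDEFZ: children CF:{G}, DEZ:{T} ∪→ {G,T}; cost 1
[col 4] OT: children O:{C}, T:{G} ∪→ {C,G}; cost 1
[col 4] CDEFOTZ: children CDEFZ:{G,T}, OT:{C,G} ∩→ {G}; cost 0
per-site changes: [4, 4, 3, 4, 3]; total = 18

3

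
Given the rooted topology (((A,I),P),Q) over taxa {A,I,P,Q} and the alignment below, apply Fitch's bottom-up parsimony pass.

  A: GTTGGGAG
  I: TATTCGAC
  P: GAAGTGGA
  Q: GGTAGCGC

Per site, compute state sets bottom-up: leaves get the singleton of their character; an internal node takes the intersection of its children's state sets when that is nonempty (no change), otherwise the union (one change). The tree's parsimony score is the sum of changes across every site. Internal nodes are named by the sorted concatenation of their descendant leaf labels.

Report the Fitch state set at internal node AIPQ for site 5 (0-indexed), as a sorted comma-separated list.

C,G

AI@0: {G} ∪ {T} = {G,T} (union, +1)
AIP@0: {G,T} ∩ {G} = {G} (intersection, +0)
AIPQ@0: {G} ∩ {G} = {G} (intersection, +0)
AI@1: {T} ∪ {A} = {A,T} (union, +1)
AIP@1: {A,T} ∩ {A} = {A} (intersection, +0)
AIPQ@1: {A} ∪ {G} = {A,G} (union, +1)
AI@2: {T} ∩ {T} = {T} (intersection, +0)
AIP@2: {T} ∪ {A} = {A,T} (union, +1)
AIPQ@2: {A,T} ∩ {T} = {T} (intersection, +0)
AI@3: {G} ∪ {T} = {G,T} (union, +1)
AIP@3: {G,T} ∩ {G} = {G} (intersection, +0)
AIPQ@3: {G} ∪ {A} = {A,G} (union, +1)
AI@4: {G} ∪ {C} = {C,G} (union, +1)
AIP@4: {C,G} ∪ {T} = {C,G,T} (union, +1)
AIPQ@4: {C,G,T} ∩ {G} = {G} (intersection, +0)
AI@5: {G} ∩ {G} = {G} (intersection, +0)
AIP@5: {G} ∩ {G} = {G} (intersection, +0)
AIPQ@5: {G} ∪ {C} = {C,G} (union, +1)
AI@6: {A} ∩ {A} = {A} (intersection, +0)
AIP@6: {A} ∪ {G} = {A,G} (union, +1)
AIPQ@6: {A,G} ∩ {G} = {G} (intersection, +0)
AI@7: {G} ∪ {C} = {C,G} (union, +1)
AIP@7: {C,G} ∪ {A} = {A,C,G} (union, +1)
AIPQ@7: {A,C,G} ∩ {C} = {C} (intersection, +0)
per-site changes: [1, 2, 1, 2, 2, 1, 1, 2]; total = 12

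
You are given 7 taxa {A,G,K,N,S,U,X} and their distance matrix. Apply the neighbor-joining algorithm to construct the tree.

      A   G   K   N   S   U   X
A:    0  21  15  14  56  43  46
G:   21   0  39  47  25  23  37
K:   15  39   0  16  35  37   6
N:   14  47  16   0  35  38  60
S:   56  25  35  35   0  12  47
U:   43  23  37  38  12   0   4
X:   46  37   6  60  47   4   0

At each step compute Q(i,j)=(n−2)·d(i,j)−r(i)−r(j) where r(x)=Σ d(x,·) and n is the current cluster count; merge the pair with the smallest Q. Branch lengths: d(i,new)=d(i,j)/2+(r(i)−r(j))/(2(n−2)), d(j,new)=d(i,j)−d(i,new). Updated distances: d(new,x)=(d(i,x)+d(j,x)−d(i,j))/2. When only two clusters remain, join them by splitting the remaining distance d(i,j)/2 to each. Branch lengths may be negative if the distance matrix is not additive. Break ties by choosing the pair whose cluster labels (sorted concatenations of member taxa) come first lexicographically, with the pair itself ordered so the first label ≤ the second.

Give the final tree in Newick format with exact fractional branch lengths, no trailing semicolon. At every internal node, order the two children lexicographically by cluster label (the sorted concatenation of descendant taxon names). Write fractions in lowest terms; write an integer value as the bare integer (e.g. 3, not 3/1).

step 1: merge (U,X) at d=4, Q=-337; branch lengths U→-23/10, X→63/10; new cluster UX
  updated: d(A,UX)=85/2, d(G,UX)=28, d(K,UX)=39/2, d(N,UX)=47, d(S,UX)=55/2
step 2: merge (A,N) at d=14, Q=-503/2; branch lengths A→91/16, N→133/16; new cluster AN
  updated: d(AN,G)=27, d(AN,K)=17/2, d(AN,S)=77/2, d(AN,UX)=151/4
step 3: merge (AN,K) at d=17/2, Q=-753/4; branch lengths AN→47/8, K→21/8; new cluster AKN
  updated: d(AKN,G)=115/4, d(AKN,S)=65/2, d(AKN,UX)=195/8
step 4: merge (AKN,UX) at d=195/8, Q=-467/4; branch lengths AKN→109/8, UX→43/4; new cluster AKNUX
  updated: d(AKNUX,G)=259/16, d(AKNUX,S)=285/16
step 5: merge (AKNUX,G) at d=259/16, Q=-59; branch lengths AKNUX→9/2, G→187/16; new cluster AGKNUX
  updated: d(AGKNUX,S)=213/16
step 6: merge (AGKNUX,S) at d=213/16; branch lengths AGKNUX→213/32, S→213/32; new cluster AGKNSUX
final tree: (((((A:91/16,N:133/16):47/8,K:21/8):109/8,(U:-23/10,X:63/10):43/4):9/2,G:187/16):213/32,S:213/32)
total length: 643/8

(((((A:91/16,N:133/16):47/8,K:21/8):109/8,(U:-23/10,X:63/10):43/4):9/2,G:187/16):213/32,S:213/32)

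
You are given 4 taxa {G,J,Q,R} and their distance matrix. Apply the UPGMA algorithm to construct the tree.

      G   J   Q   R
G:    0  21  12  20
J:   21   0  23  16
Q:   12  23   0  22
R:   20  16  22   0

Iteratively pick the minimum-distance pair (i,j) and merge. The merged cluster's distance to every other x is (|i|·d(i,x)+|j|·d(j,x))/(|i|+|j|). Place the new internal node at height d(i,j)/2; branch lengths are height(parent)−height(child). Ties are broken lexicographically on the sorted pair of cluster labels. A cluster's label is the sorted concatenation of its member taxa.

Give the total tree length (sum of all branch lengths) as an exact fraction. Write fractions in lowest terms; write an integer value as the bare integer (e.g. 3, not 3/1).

71/2

iteration 1: select G,Q (d=12); attach at lengths (6, 6); label the merged cluster GQ
  updated: d(GQ,J)=22, d(GQ,R)=21
iteration 2: select J,R (d=16); attach at lengths (8, 8); label the merged cluster JR
  updated: d(GQ,JR)=43/2
iteration 3: select GQ,JR (d=43/2); attach at lengths (19/4, 11/4); label the merged cluster GJQR
final tree: ((G:6,Q:6):19/4,(J:8,R:8):11/4)
total length: 71/2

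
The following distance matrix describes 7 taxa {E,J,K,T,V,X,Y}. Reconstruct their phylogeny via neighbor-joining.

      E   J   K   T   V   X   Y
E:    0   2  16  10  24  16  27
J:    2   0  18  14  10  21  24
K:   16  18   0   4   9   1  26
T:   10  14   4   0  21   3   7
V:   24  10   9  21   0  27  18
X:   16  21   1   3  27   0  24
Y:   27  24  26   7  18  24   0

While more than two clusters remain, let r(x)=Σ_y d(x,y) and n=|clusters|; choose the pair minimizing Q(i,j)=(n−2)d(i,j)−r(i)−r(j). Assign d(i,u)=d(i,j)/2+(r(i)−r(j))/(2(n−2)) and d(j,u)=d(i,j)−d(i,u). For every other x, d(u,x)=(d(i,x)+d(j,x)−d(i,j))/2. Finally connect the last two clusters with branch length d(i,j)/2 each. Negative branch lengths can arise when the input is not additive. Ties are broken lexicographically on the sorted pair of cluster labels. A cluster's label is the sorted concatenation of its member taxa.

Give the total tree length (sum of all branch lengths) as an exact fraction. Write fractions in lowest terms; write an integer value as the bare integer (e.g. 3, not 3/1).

313/8

step 1: merge (E,J) at d=2, Q=-174; branch lengths E→8/5, J→2/5; new cluster EJ
  updated: d(EJ,K)=16, d(EJ,T)=11, d(EJ,V)=16, d(EJ,X)=35/2, d(EJ,Y)=49/2
step 2: merge (K,X) at d=1, Q=-249/2; branch lengths K→-25/16, X→41/16; new cluster KX
  updated: d(EJ,KX)=65/4, d(KX,T)=3, d(KX,V)=35/2, d(KX,Y)=49/2
step 3: merge (T,Y) at d=7, Q=-95; branch lengths T→-11/6, Y→53/6; new cluster TY
  updated: d(EJ,TY)=57/4, d(KX,TY)=41/4, d(TY,V)=16
step 4: merge (EJ,V) at d=16, Q=-64; branch lengths EJ→29/4, V→35/4; new cluster EJV
  updated: d(EJV,KX)=71/8, d(EJV,TY)=57/8
step 5: merge (EJV,KX) at d=71/8, Q=-105/4; branch lengths EJV→23/8, KX→6; new cluster EJKVX
  updated: d(EJKVX,TY)=17/4
step 6: merge (EJKVX,TY) at d=17/4; branch lengths EJKVX→17/8, TY→17/8; new cluster EJKTVXY
final tree: ((((E:8/5,J:2/5):29/4,V:35/4):23/8,(K:-25/16,X:41/16):6):17/8,(T:-11/6,Y:53/6):17/8)
total length: 313/8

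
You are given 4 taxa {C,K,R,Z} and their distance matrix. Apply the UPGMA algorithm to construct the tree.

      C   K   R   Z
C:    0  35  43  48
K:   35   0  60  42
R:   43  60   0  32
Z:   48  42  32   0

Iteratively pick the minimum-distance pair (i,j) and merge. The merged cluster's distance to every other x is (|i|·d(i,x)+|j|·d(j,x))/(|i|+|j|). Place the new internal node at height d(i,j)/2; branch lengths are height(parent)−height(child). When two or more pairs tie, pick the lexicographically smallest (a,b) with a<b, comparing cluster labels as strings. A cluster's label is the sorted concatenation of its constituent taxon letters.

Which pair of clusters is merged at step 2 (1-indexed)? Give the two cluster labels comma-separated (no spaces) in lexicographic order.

iteration 1: select R,Z (d=32); attach at lengths (16, 16); label the merged cluster RZ
  updated: d(C,RZ)=91/2, d(K,RZ)=51
iteration 2: select C,K (d=35); attach at lengths (35/2, 35/2); label the merged cluster CK
  updated: d(CK,RZ)=193/4
iteration 3: select CK,RZ (d=193/4); attach at lengths (53/8, 65/8); label the merged cluster CKRZ
final tree: ((C:35/2,K:35/2):53/8,(R:16,Z:16):65/8)
total length: 327/4

C,K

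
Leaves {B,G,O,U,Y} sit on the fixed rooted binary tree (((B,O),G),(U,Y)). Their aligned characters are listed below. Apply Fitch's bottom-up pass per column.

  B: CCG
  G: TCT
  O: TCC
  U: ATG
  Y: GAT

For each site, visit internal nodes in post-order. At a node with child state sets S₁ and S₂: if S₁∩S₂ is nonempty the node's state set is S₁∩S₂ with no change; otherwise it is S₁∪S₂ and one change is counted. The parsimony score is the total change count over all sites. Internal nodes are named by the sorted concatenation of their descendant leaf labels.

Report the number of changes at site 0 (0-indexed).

3

site 0, node BO: B={C} ∪ O={T} → {C,T} (+1)
site 0, node BGO: BO={C,T} ∩ G={T} → {T} (+0)
site 0, node UY: U={A} ∪ Y={G} → {A,G} (+1)
site 0, node BGOUY: BGO={T} ∪ UY={A,G} → {A,G,T} (+1)
site 1, node BO: B={C} ∩ O={C} → {C} (+0)
site 1, node BGO: BO={C} ∩ G={C} → {C} (+0)
site 1, node UY: U={T} ∪ Y={A} → {A,T} (+1)
site 1, node BGOUY: BGO={C} ∪ UY={A,T} → {A,C,T} (+1)
site 2, node BO: B={G} ∪ O={C} → {C,G} (+1)
site 2, node BGO: BO={C,G} ∪ G={T} → {C,G,T} (+1)
site 2, node UY: U={G} ∪ Y={T} → {G,T} (+1)
site 2, node BGOUY: BGO={C,G,T} ∩ UY={G,T} → {G,T} (+0)
per-site changes: [3, 2, 3]; total = 8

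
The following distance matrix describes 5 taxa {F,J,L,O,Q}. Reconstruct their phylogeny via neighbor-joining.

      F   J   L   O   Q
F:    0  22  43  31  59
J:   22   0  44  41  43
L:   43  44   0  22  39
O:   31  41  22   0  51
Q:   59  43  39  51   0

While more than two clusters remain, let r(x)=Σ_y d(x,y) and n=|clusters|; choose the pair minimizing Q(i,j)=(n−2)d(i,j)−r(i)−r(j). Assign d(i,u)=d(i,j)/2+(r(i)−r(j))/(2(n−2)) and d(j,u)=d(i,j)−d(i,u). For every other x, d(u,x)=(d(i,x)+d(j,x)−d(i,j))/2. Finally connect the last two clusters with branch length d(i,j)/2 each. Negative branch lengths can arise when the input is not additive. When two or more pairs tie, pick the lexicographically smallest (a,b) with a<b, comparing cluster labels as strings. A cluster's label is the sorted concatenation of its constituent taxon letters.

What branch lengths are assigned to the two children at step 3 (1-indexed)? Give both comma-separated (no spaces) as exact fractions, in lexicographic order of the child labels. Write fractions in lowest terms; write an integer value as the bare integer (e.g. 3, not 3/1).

47/8,79/8

iteration 1: select F,J (d=22, Q=-239); attach at lengths (71/6, 61/6); label the merged cluster FJ
  updated: d(FJ,L)=65/2, d(FJ,O)=25, d(FJ,Q)=40
iteration 2: select FJ,Q (d=40, Q=-295/2); attach at lengths (95/8, 225/8); label the merged cluster FJQ
  updated: d(FJQ,L)=63/4, d(FJQ,O)=18
iteration 3: select FJQ,L (d=63/4, Q=-223/4); attach at lengths (47/8, 79/8); label the merged cluster FJLQ
  updated: d(FJLQ,O)=97/8
iteration 4: select FJLQ,O (d=97/8); attach at lengths (97/16, 97/16); label the merged cluster FJLOQ
final tree: ((((F:71/6,J:61/6):95/8,Q:225/8):47/8,L:79/8):97/16,O:97/16)
total length: 719/8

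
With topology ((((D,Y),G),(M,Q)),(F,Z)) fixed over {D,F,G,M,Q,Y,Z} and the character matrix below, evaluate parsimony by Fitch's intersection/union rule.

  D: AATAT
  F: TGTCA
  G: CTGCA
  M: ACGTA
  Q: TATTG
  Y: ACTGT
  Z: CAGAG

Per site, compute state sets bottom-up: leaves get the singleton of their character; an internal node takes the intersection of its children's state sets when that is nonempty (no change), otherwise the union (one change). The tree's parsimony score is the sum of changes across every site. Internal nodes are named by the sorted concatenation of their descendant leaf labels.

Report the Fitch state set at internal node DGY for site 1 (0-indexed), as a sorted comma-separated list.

[col 0] DY: children D:{A}, Y:{A} ∩→ {A}; cost 0
[col 0] DGY: children DY:{A}, G:{C} ∪→ {A,C}; cost 1
[col 0] MQ: children M:{A}, Q:{T} ∪→ {A,T}; cost 1
[col 0] DGMQY: children DGY:{A,C}, MQ:{A,T} ∩→ {A}; cost 0
[col 0] FZ: children F:{T}, Z:{C} ∪→ {C,T}; cost 1
[col 0] DFGMQYZ: children DGMQY:{A}, FZ:{C,T} ∪→ {A,C,T}; cost 1
[col 1] DY: children D:{A}, Y:{C} ∪→ {A,C}; cost 1
[col 1] DGY: children DY:{A,C}, G:{T} ∪→ {A,C,T}; cost 1
[col 1] MQ: children M:{C}, Q:{A} ∪→ {A,C}; cost 1
[col 1] DGMQY: children DGY:{A,C,T}, MQ:{A,C} ∩→ {A,C}; cost 0
[col 1] FZ: children F:{G}, Z:{A} ∪→ {A,G}; cost 1
[col 1] DFGMQYZ: children DGMQY:{A,C}, FZ:{A,G} ∩→ {A}; cost 0
[col 2] DY: children D:{T}, Y:{T} ∩→ {T}; cost 0
[col 2] DGY: children DY:{T}, G:{G} ∪→ {G,T}; cost 1
[col 2] MQ: children M:{G}, Q:{T} ∪→ {G,T}; cost 1
[col 2] DGMQY: children DGY:{G,T}, MQ:{G,T} ∩→ {G,T}; cost 0
[col 2] FZ: children F:{T}, Z:{G} ∪→ {G,T}; cost 1
[col 2] DFGMQYZ: children DGMQY:{G,T}, FZ:{G,T} ∩→ {G,T}; cost 0
[col 3] DY: children D:{A}, Y:{G} ∪→ {A,G}; cost 1
[col 3] DGY: children DY:{A,G}, G:{C} ∪→ {A,C,G}; cost 1
[col 3] MQ: children M:{T}, Q:{T} ∩→ {T}; cost 0
[col 3] DGMQY: children DGY:{A,C,G}, MQ:{T} ∪→ {A,C,G,T}; cost 1
[col 3] FZ: children F:{C}, Z:{A} ∪→ {A,C}; cost 1
[col 3] DFGMQYZ: children DGMQY:{A,C,G,T}, FZ:{A,C} ∩→ {A,C}; cost 0
[col 4] DY: children D:{T}, Y:{T} ∩→ {T}; cost 0
[col 4] DGY: children DY:{T}, G:{A} ∪→ {A,T}; cost 1
[col 4] MQ: children M:{A}, Q:{G} ∪→ {A,G}; cost 1
[col 4] DGMQY: children DGY:{A,T}, MQ:{A,G} ∩→ {A}; cost 0
[col 4] FZ: children F:{A}, Z:{G} ∪→ {A,G}; cost 1
[col 4] DFGMQYZ: children DGMQY:{A}, FZ:{A,G} ∩→ {A}; cost 0
per-site changes: [4, 4, 3, 4, 3]; total = 18

A,C,T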